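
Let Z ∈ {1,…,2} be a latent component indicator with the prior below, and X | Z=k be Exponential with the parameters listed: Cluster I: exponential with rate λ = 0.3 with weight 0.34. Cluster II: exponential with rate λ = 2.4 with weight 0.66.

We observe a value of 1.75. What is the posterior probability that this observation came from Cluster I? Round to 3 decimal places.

0.718

Posterior ∝ prior × likelihood, so P(k | x) ∝ P(Z=k) f_k(x); normalise over all components.
Component likelihoods at x = 1.75:
  p_I = 0.3·e^(−0.3·1.75) = 0.3·e^(−0.5250) = 0.177467
  p_II = 2.4·e^(−2.4·1.75) = 2.4·e^(−4.2000) = 0.0359894
Prior × likelihood for each component:
  P(Z=I)·p_I = 0.34 × 0.177467 = 0.0603386
  P(Z=II)·p_II = 0.66 × 0.0359894 = 0.023753
Normaliser: 0.0603386 + 0.023753 = 0.0840916
P(Cluster I | the observation) ≈ 0.718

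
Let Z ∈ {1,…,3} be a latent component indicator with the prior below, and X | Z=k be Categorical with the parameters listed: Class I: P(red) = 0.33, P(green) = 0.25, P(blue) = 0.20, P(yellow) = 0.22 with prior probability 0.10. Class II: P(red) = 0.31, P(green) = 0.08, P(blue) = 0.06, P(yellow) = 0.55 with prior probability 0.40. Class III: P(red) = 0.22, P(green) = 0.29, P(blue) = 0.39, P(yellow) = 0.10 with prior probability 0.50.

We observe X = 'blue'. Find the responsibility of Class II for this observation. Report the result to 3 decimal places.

0.100

By Bayes' theorem, P(k | x) = w_k f_k(x) / Σ_j w_j f_j(x).
Evaluate each component's likelihood at the observed value:
  p_I = 0.2
  p_II = 0.06
  p_III = 0.39
Multiply by the mixture weights:
  w_I·p_I = 0.10 × 0.2 = 0.02
  w_II·p_II = 0.40 × 0.06 = 0.024
  w_III·p_III = 0.50 × 0.39 = 0.195
Evidence: 0.02 + 0.024 + 0.195 = 0.239
P(Class II | x) ≈ 0.100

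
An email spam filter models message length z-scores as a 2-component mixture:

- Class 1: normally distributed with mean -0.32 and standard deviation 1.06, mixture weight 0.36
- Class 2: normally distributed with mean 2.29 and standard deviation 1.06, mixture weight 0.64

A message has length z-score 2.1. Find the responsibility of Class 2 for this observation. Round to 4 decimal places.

0.9595

Posterior ∝ prior × likelihood, so P(k | x) ∝ w_k f_k(x); normalise over all components.
Component likelihoods at x = 2.1:
  L_1 = 0.027784
  L_2 = 0.370363
Multiply by the mixture weights:
  w_1·L_1 = 0.36 × 0.027784 = 0.0100022
  w_2·L_2 = 0.64 × 0.370363 = 0.237032
Marginal: 0.0100022 + 0.237032 = 0.247035
Responsibility of Class 2: 0.237032 / 0.247035 ≈ 0.9595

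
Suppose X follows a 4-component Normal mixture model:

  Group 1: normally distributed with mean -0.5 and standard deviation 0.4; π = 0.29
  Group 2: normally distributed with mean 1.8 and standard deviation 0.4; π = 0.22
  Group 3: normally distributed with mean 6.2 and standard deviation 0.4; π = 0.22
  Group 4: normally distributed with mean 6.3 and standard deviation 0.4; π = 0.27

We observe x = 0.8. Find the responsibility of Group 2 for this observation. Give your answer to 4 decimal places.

Posterior ∝ prior × likelihood, so P(k | x) ∝ π_k f_k(x); normalise over all components.
Evaluate each component's likelihood at the observed value:
  L_1 = 0.00507262
  L_2 = 0.0438208
  L_3 = 2.65317e-40
  L_4 = 8.79933e-42
Prior × likelihood for each component:
  π_1·L_1 = 0.29 × 0.00507262 = 0.00147106
  π_2·L_2 = 0.22 × 0.0438208 = 0.00964057
  π_3·L_3 = 0.22 × 2.65317e-40 = 5.83698e-41
  π_4·L_4 = 0.27 × 8.79933e-42 = 2.37582e-42
Sum: 0.00147106 + 0.00964057 + 5.83698e-41 + 2.37582e-42 = 0.0111116
P(Group 2 | x) ≈ 0.8676

0.8676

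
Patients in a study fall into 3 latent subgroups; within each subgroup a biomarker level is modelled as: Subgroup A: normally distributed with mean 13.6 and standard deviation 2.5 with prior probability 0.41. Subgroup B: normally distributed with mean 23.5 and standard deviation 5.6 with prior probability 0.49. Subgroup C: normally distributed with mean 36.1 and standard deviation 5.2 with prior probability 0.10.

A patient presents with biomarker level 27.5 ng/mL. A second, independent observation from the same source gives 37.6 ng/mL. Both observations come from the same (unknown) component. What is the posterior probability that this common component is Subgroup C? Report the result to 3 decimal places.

Posterior ∝ prior × likelihood, so P(k | x) ∝ π_k f_k(x); normalise over all components.
Since both observations come from the same component, the likelihood for component k is f_k(x₁)·f_k(x₂).
  L_A = [(1/(2.5·√(2π)))·exp(−(27.5−13.6)²/(2·2.5²)) = 0.159577·exp(-15.45680) = 3.09148e-08] × [1.55124e-21] = 4.79565e-29
  L_B = [(1/(5.6·√(2π)))·exp(−(27.5−23.5)²/(2·5.6²)) = 0.071240·exp(-0.25510) = 0.0551992] × [0.00299292] = 0.000165206
  L_C = [(1/(5.2·√(2π)))·exp(−(27.5−36.1)²/(2·5.2²)) = 0.076720·exp(-1.36760) = 0.0195418] × [0.0735932] = 0.00143814
Weight by the priors:
  π_A·L_A = 0.41 × 4.79565e-29 = 1.96622e-29
  π_B·L_B = 0.49 × 0.000165206 = 8.09512e-05
  π_C·L_C = 0.10 × 0.00143814 = 0.000143814
Marginal: 1.96622e-29 + 8.09512e-05 + 0.000143814 = 0.000224765
P(Subgroup C | x) = 0.000143814 / 0.000224765 ≈ 0.640

0.640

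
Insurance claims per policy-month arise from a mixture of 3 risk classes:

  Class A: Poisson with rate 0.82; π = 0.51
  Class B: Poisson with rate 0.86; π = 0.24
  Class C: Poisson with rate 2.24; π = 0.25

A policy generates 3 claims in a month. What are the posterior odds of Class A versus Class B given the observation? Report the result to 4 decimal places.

1.9172

The posterior odds equal the prior odds times the likelihood ratio: (w_i/w_j)·(f_i(x)/f_j(x)).
Poisson probabilities:
  p_A = e^(−0.82)·0.82^3/3! = 0.0404733
  p_B = e^(−0.86)·0.86^3/3! = 0.0448591
  p_C = e^(−2.24)·2.24^3/3! = 0.199422
Posterior odds = (w_A·p_A) / (w_B·p_B) = (0.51·0.0404733) / (0.24·0.0448591) = 0.0206414 / 0.0107662 ≈ 1.9172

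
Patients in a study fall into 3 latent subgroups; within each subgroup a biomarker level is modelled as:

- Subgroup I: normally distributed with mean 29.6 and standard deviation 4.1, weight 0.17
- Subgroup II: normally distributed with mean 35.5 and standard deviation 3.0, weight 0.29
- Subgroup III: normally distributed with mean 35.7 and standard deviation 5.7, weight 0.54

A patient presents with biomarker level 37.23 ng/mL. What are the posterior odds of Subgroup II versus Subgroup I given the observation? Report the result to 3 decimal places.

11.154

The posterior odds equal the prior odds times the likelihood ratio: (w_i/w_j)·(f_i(x)/f_j(x)).
Evaluate each component's likelihood at the observed value:
  p_I = 0.0172225
  p_II = 0.11261
  p_III = 0.0675134
Odds = (0.29/0.17) × (0.11261/0.0172225) = 1.70588 × 6.53856 ≈ 11.154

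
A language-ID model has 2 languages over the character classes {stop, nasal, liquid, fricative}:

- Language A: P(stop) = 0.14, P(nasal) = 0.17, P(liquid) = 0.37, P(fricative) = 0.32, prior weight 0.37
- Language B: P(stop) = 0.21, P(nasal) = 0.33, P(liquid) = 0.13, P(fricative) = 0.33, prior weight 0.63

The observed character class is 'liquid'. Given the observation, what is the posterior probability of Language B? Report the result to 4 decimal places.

By Bayes' theorem, P(k | x) = π_k f_k(x) / Σ_j π_j f_j(x).
Categorical probabilities:
  f_A = P(liquid | comp) = 0.37
  f_B = P(liquid | comp) = 0.13
Multiply by the mixture weights:
  π_A·f_A = 0.37 × 0.37 = 0.1369
  π_B·f_B = 0.63 × 0.13 = 0.0819
Evidence: 0.1369 + 0.0819 = 0.2188
P(Language B | data) = 0.0819 / 0.2188 ≈ 0.3743

0.3743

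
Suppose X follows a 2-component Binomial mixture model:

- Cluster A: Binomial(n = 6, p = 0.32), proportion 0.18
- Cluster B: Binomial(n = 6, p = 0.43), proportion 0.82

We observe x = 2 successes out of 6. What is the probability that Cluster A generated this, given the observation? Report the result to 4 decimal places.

0.1976

P(component k | x) = π_k·f_k(x) / marginal(x), where marginal(x) = Σ_j π_j·f_j(x).
Evaluate each component's likelihood at the observed value:
  p_A = 0.328418
  p_B = 0.292771
Prior × likelihood for each component:
  π_A·p_A = 0.18 × 0.328418 = 0.0591152
  π_B·p_B = 0.82 × 0.292771 = 0.240072
Denominator: 0.0591152 + 0.240072 = 0.299187
So the posterior for Cluster A is 0.0591152 / 0.299187 ≈ 0.1976.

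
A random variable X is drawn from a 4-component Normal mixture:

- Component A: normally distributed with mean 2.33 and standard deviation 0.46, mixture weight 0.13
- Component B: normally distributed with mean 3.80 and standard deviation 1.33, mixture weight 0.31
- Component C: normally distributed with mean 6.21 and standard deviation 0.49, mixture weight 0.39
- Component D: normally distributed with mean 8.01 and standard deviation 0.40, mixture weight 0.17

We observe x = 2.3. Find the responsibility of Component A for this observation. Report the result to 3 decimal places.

0.696

The responsibility of component k is π_k f_k(x) divided by Σ_j π_j f_j(x).
Evaluate each component's likelihood at the observed value:
  f_A = 0.865423
  f_B = 0.158801
  f_C = 1.21368e-14
  f_D = 5.6174e-45
Unnormalised posteriors:
  π_A·f_A = 0.13 × 0.865423 = 0.112505
  π_B·f_B = 0.31 × 0.158801 = 0.0492282
  π_C·f_C = 0.39 × 1.21368e-14 = 4.73336e-15
  π_D·f_D = 0.17 × 5.6174e-45 = 9.54958e-46
Evidence: 0.112505 + 0.0492282 + 4.73336e-15 + 9.54958e-46 = 0.161733
Responsibility of Component A: 0.112505 / 0.161733 ≈ 0.696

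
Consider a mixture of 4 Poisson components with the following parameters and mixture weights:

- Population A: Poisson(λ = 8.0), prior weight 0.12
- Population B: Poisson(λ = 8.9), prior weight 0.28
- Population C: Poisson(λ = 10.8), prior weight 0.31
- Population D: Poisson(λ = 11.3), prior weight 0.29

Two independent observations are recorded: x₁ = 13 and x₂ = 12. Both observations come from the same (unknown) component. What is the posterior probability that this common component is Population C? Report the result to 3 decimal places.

0.409

By Bayes' theorem, P(k | x) = P(Z=k) f_k(x) / Σ_j P(Z=j) f_j(x).
Since both observations come from the same component, the likelihood for component k is f_k(x₁)·f_k(x₂).
  p_A = [e^(−8.0)·8.0^13/13! = 0.0296165] × [0.0481268] = 0.00142535
  p_B = [e^(−8.9)·8.9^13/13! = 0.048147] × [0.070327] = 0.00338603
  p_C = [e^(−10.8)·10.8^13/13! = 0.0890939] × [0.107243] = 0.00955467
  p_D = [e^(−11.3)·11.3^13/13! = 0.0973222] × [0.111964] = 0.0108965
Multiply by the mixture weights:
  P(Z=A)·p_A = 0.12 × 0.00142535 = 0.000171042
  P(Z=B)·p_B = 0.28 × 0.00338603 = 0.000948089
  P(Z=C)·p_C = 0.31 × 0.00955467 = 0.00296195
  P(Z=D)·p_D = 0.29 × 0.0108965 = 0.00316
Sum: 0.000171042 + 0.000948089 + 0.00296195 + 0.00316 = 0.00724108
Responsibility of Population C: 0.00296195 / 0.00724108 ≈ 0.409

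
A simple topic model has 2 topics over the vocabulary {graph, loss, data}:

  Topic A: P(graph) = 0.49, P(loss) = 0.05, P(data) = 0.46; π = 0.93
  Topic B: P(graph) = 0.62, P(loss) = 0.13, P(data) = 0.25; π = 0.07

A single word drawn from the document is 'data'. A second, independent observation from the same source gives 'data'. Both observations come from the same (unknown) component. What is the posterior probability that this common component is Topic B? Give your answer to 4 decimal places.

0.0217

The responsibility of component k is P(Z=k) f_k(x) divided by Σ_j P(Z=j) f_j(x).
Since both observations come from the same component, the likelihood for component k is f_k(x₁)·f_k(x₂).
  L_A = [0.46] × [0.46] = 0.2116
  L_B = [0.25] × [0.25] = 0.0625
Multiply by the mixture weights:
  P(Z=A)·L_A = 0.93 × 0.2116 = 0.196788
  P(Z=B)·L_B = 0.07 × 0.0625 = 0.004375
Sum: 0.196788 + 0.004375 = 0.201163
P(Topic B | x₁,x₂) ≈ 0.0217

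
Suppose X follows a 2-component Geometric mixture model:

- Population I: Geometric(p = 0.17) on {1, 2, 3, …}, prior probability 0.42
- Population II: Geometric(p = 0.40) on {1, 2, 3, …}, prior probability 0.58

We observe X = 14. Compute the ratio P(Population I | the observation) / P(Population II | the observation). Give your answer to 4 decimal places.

The posterior odds equal the prior odds times the likelihood ratio: (π_i/π_j)·(f_i(x)/f_j(x)).
Evaluate each component's likelihood at the observed value:
  L_I = 0.0150822
  L_II = 0.000522428
Odds = (0.42/0.58) × (0.0150822/0.000522428) = 0.724138 × 28.8694 ≈ 20.9054

20.9054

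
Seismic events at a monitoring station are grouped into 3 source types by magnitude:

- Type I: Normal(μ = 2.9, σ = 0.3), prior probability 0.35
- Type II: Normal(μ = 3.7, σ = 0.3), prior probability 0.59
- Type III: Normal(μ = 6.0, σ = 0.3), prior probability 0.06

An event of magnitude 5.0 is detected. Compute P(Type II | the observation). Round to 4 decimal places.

P(component k | x) = P(Z=k)·f_k(x) / marginal(x), where marginal(x) = Σ_j P(Z=j)·f_j(x).
Component likelihoods at x = 5.0:
  p_I = (1/(0.3·√(2π)))·exp(−(5.0−2.9)²/(2·0.3²)) = 1.329808·exp(-24.50000) = 3.04491e-11
  p_II = (1/(0.3·√(2π)))·exp(−(5.0−3.7)²/(2·0.3²)) = 1.329808·exp(-9.38889) = 0.000111236
  p_III = (1/(0.3·√(2π)))·exp(−(5.0−6.0)²/(2·0.3²)) = 1.329808·exp(-5.55556) = 0.00514093
Unnormalised posteriors:
  P(Z=I)·p_I = 0.35 × 3.04491e-11 = 1.06572e-11
  P(Z=II)·p_II = 0.59 × 0.000111236 = 6.56294e-05
  P(Z=III)·p_III = 0.06 × 0.00514093 = 0.000308456
Evidence: 1.06572e-11 + 6.56294e-05 + 0.000308456 = 0.000374085
P(Type II | x) = 6.56294e-05 / 0.000374085 ≈ 0.1754

0.1754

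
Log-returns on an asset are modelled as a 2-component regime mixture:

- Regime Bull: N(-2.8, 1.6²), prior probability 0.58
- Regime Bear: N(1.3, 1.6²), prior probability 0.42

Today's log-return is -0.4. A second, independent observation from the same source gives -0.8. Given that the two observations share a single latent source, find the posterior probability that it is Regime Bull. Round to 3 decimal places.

0.461

P(component k | x) = π_k·f_k(x) / marginal(x), where marginal(x) = Σ_j π_j·f_j(x).
Since both observations come from the same component, the likelihood for component k is f_k(x₁)·f_k(x₂).
  p_Bull = [(1/(1.6·√(2π)))·exp(−(-0.4−-2.8)²/(2·1.6²)) = 0.249339·exp(-1.12500) = 0.0809485] × [0.114156] = 0.00924073
  p_Bear = [(1/(1.6·√(2π)))·exp(−(-0.4−1.3)²/(2·1.6²)) = 0.249339·exp(-0.56445) = 0.141792] × [0.105371] = 0.0149407
Multiply by the mixture weights:
  π_Bull·p_Bull = 0.58 × 0.00924073 = 0.00535962
  π_Bear·p_Bear = 0.42 × 0.0149407 = 0.0062751
Sum: 0.00535962 + 0.0062751 = 0.0116347
So the posterior for Regime Bull is 0.00535962 / 0.0116347 ≈ 0.461.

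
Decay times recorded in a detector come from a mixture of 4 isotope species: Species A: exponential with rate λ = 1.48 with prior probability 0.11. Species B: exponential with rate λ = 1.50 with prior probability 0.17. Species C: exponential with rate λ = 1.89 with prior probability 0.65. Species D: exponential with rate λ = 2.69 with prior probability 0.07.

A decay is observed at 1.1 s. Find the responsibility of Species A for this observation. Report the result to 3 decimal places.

P(component k | x) = P(Z=k)·f_k(x) / marginal(x), where marginal(x) = Σ_j P(Z=j)·f_j(x).
Evaluate each component's likelihood at the observed value:
  p_A = 1.48·e^(−1.48·1.1) = 1.48·e^(−1.6280) = 0.290556
  p_B = 1.50·e^(−1.50·1.1) = 1.50·e^(−1.6500) = 0.288075
  p_C = 1.89·e^(−1.89·1.1) = 1.89·e^(−2.0790) = 0.236354
  p_D = 2.69·e^(−2.69·1.1) = 2.69·e^(−2.9590) = 0.139532
Multiply by the mixture weights:
  P(Z=A)·p_A = 0.11 × 0.290556 = 0.0319612
  P(Z=B)·p_B = 0.17 × 0.288075 = 0.0489727
  P(Z=C)·p_C = 0.65 × 0.236354 = 0.15363
  P(Z=D)·p_D = 0.07 × 0.139532 = 0.00976726
Denominator: 0.0319612 + 0.0489727 + 0.15363 + 0.00976726 = 0.244332
Responsibility of Species A: 0.0319612 / 0.244332 ≈ 0.131

0.131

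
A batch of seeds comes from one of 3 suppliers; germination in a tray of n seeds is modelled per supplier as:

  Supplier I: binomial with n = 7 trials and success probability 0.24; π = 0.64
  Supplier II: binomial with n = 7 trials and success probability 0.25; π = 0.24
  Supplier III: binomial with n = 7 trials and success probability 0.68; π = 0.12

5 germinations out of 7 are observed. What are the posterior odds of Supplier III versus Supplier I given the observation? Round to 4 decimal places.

Since P(k|x) ∝ π_k f_k(x), the posterior odds are π_i f_i(x) / (π_j f_j(x)).
Component likelihoods at x = 5 germinations out of 7:
  f_I = C(7,5)·0.24^5·0.76^2 = 21·0.000796262·0.5776 = 0.00965834
  f_II = C(7,5)·0.25^5·0.75^2 = 21·0.000976562·0.5625 = 0.0115356
  f_III = C(7,5)·0.68^5·0.32^2 = 21·0.145393·0.1024 = 0.312654
Posterior odds = (π_III·f_III) / (π_I·f_I) = (0.12·0.312654) / (0.64·0.00965834) = 0.0375185 / 0.00618134 ≈ 6.0696

6.0696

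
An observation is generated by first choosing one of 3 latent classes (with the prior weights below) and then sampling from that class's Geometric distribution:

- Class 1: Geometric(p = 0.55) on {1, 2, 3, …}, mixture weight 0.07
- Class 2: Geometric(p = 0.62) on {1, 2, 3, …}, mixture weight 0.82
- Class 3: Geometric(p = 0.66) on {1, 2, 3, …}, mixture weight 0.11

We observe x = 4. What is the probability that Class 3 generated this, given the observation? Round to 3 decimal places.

Posterior ∝ prior × likelihood, so P(k | x) ∝ π_k f_k(x); normalise over all components.
Evaluate each component's likelihood at the observed value:
  p_1 = 0.55·(1−0.55)^3 = 0.55·0.091125 = 0.0501187
  p_2 = 0.62·(1−0.62)^3 = 0.62·0.054872 = 0.0340206
  p_3 = 0.66·(1−0.66)^3 = 0.66·0.039304 = 0.0259406
Prior × likelihood for each component:
  π_1·p_1 = 0.07 × 0.0501187 = 0.00350831
  π_2·p_2 = 0.82 × 0.0340206 = 0.0278969
  π_3·p_3 = 0.11 × 0.0259406 = 0.00285347
Normaliser: 0.00350831 + 0.0278969 + 0.00285347 = 0.0342587
So the posterior for Class 3 is 0.00285347 / 0.0342587 ≈ 0.083.

0.083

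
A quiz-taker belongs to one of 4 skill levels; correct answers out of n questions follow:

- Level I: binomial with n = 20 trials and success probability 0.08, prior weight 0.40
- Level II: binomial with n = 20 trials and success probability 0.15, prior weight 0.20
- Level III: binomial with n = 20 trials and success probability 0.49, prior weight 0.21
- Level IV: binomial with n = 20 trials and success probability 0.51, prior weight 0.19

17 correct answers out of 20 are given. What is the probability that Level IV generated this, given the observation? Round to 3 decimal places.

0.613

P(component k | x) = P(Z=k)·f_k(x) / marginal(x), where marginal(x) = Σ_j P(Z=j)·f_j(x).
Component likelihoods at x = 17 correct answers out of 20:
  p_I = 1.99893e-16
  p_II = 6.89784e-12
  p_III = 0.000818368
  p_IV = 0.0014328
Unnormalised posteriors:
  P(Z=I)·p_I = 0.40 × 1.99893e-16 = 7.99573e-17
  P(Z=II)·p_II = 0.20 × 6.89784e-12 = 1.37957e-12
  P(Z=III)·p_III = 0.21 × 0.000818368 = 0.000171857
  P(Z=IV)·p_IV = 0.19 × 0.0014328 = 0.000272232
Evidence: 7.99573e-17 + 1.37957e-12 + 0.000171857 + 0.000272232 = 0.00044409
P(Level IV | x) = 0.000272232 / 0.00044409 ≈ 0.613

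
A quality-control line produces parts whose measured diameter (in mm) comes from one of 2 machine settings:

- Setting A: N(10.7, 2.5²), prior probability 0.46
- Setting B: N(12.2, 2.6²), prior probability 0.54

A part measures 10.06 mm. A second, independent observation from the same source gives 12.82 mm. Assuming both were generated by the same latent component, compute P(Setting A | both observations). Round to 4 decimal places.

By Bayes' theorem, P(k | x) = P(Z=k) f_k(x) / Σ_j P(Z=j) f_j(x).
Since both observations come from the same component, the likelihood for component k is f_k(x₁)·f_k(x₂).
  p_A = [0.154433] × [0.111383] = 0.0172012
  p_B = [0.109353] × [0.149138] = 0.0163086
Weight by the priors:
  P(Z=A)·p_A = 0.46 × 0.0172012 = 0.00791253
  P(Z=B)·p_B = 0.54 × 0.0163086 = 0.00880667
Sum: 0.00791253 + 0.00880667 = 0.0167192
P(Setting A | data) = 0.00791253 / 0.0167192 ≈ 0.4733

0.4733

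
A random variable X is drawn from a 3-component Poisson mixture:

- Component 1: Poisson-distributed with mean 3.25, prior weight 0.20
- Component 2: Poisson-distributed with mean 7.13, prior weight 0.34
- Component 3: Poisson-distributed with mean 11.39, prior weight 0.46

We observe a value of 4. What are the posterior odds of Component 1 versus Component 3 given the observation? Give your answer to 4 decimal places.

The posterior odds equal the prior odds times the likelihood ratio: (π_i/π_j)·(f_i(x)/f_j(x)).
Component likelihoods at x = 4:
  p_1 = e^(−3.25)·3.25^4/4! = 0.180246
  p_2 = e^(−7.13)·7.13^4/4! = 0.0862238
  p_3 = e^(−11.39)·11.39^4/4! = 0.00792993
0.0360492 / 0.00364777 ≈ 9.8825

9.8825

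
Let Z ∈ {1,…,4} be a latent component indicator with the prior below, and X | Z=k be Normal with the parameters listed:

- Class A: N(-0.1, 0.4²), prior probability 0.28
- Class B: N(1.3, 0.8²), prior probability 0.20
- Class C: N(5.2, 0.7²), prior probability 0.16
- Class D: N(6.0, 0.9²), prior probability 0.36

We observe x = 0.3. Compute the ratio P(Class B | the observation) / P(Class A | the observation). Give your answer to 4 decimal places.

Posterior odds = (w_i f_i(x)) / (w_j f_j(x)); the normalising sum cancels.
Normal densities:
  f_A = 0.604927
  f_B = 0.228311
  f_C = 1.30496e-11
  f_D = 8.64272e-10
0.0456623 / 0.16938 ≈ 0.2696

0.2696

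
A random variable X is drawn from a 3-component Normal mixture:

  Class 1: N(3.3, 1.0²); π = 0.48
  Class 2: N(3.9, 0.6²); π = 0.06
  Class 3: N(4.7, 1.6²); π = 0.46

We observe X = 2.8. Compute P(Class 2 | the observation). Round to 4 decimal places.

Apply Bayes' rule: the posterior for each component is proportional to its prior times its likelihood at x.
Normal densities:
  p_1 = 0.352065
  p_2 = 0.123852
  p_3 = 0.123191
Weight by the priors:
  π_1·p_1 = 0.48 × 0.352065 = 0.168991
  π_2·p_2 = 0.06 × 0.123852 = 0.00743112
  π_3·p_3 = 0.46 × 0.123191 = 0.0566678
Normaliser: 0.168991 + 0.00743112 + 0.0566678 = 0.23309
So the posterior for Class 2 is 0.00743112 / 0.23309 ≈ 0.0319.

0.0319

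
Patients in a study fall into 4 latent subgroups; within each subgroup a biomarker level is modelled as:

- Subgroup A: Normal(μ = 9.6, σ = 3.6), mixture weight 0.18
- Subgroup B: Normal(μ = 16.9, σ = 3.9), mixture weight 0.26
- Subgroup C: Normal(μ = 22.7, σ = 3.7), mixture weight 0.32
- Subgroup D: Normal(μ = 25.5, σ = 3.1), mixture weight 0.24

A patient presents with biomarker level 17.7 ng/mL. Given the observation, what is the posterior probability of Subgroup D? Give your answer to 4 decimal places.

0.0305

By Bayes' theorem, P(k | x) = w_k f_k(x) / Σ_j w_j f_j(x).
Normal densities:
  f_A = 0.00881657
  f_B = 0.100163
  f_C = 0.0432678
  f_D = 0.00543012
Multiply by the mixture weights:
  w_A·f_A = 0.18 × 0.00881657 = 0.00158698
  w_B·f_B = 0.26 × 0.100163 = 0.0260424
  w_C·f_C = 0.32 × 0.0432678 = 0.0138457
  w_D·f_D = 0.24 × 0.00543012 = 0.00130323
Denominator: 0.00158698 + 0.0260424 + 0.0138457 + 0.00130323 = 0.0427784
P(Subgroup D | 17.7 ng/mL) ≈ 0.0305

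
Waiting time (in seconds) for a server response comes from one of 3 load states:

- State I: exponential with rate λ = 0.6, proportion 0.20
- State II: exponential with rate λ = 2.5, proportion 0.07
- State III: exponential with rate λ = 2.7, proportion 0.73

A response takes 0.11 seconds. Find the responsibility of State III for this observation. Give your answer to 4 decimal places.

Apply Bayes' rule: the posterior for each component is proportional to its prior times its likelihood at x.
Component likelihoods at x = 0.11 seconds:
  p_I = 0.561679
  p_II = 1.89893
  p_III = 2.00622
Multiply by the mixture weights:
  π_I·p_I = 0.20 × 0.561679 = 0.112336
  π_II·p_II = 0.07 × 1.89893 = 0.132925
  π_III·p_III = 0.73 × 2.00622 = 1.46454
Evidence: 0.112336 + 0.132925 + 1.46454 = 1.7098
So the posterior for State III is 1.46454 / 1.7098 ≈ 0.8566.

0.8566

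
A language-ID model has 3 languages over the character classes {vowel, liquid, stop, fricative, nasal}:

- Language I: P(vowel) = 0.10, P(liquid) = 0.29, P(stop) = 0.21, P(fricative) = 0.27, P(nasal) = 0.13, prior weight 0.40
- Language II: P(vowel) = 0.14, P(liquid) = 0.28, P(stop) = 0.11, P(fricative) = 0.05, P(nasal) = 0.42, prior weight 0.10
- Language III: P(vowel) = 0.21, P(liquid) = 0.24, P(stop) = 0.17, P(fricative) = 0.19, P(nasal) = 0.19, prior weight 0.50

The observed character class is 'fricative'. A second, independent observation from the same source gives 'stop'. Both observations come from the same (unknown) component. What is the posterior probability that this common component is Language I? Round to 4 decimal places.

Apply Bayes' rule: the posterior for each component is proportional to its prior times its likelihood at x.
Since both observations come from the same component, the likelihood for component k is f_k(x₁)·f_k(x₂).
  L_I = [0.27] × [0.21] = 0.0567
  L_II = [0.05] × [0.11] = 0.0055
  L_III = [0.19] × [0.17] = 0.0323
Unnormalised posteriors:
  π_I·L_I = 0.40 × 0.0567 = 0.02268
  π_II·L_II = 0.10 × 0.0055 = 0.00055
  π_III·L_III = 0.50 × 0.0323 = 0.01615
Normaliser: 0.02268 + 0.00055 + 0.01615 = 0.03938
Responsibility of Language I: 0.02268 / 0.03938 ≈ 0.5759

0.5759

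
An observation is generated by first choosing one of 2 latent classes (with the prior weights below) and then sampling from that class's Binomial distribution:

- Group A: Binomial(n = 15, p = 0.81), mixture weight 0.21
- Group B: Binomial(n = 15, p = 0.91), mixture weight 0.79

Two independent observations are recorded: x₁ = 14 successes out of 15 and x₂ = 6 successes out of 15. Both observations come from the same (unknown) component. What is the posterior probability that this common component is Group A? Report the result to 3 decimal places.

0.979

By Bayes' theorem, P(k | x) = w_k f_k(x) / Σ_j w_j f_j(x).
Since both observations come from the same component, the likelihood for component k is f_k(x₁)·f_k(x₂).
  L_A = [0.149154] × [0.000456138] = 6.80349e-05
  L_B = [0.360507] × [1.10112e-06] = 3.96961e-07
Weight by the priors:
  w_A·L_A = 0.21 × 6.80349e-05 = 1.42873e-05
  w_B·L_B = 0.79 × 3.96961e-07 = 3.136e-07
Denominator: 1.42873e-05 + 3.136e-07 = 1.46009e-05
P(Group A | data) ≈ 0.979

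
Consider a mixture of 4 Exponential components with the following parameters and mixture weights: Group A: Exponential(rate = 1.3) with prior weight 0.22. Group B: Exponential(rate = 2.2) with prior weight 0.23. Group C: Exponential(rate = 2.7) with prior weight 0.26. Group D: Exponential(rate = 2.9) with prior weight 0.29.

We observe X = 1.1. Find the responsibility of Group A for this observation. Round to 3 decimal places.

0.372

Posterior ∝ prior × likelihood, so P(k | x) ∝ w_k f_k(x); normalise over all components.
Component likelihoods at x = 1.1:
  f_A = 1.3·e^(−1.3·1.1) = 1.3·e^(−1.4300) = 0.311102
  f_B = 2.2·e^(−2.2·1.1) = 2.2·e^(−2.4200) = 0.195628
  f_C = 2.7·e^(−2.7·1.1) = 2.7·e^(−2.9700) = 0.138519
  f_D = 2.9·e^(−2.9·1.1) = 2.9·e^(−3.1900) = 0.119398
Unnormalised posteriors:
  w_A·f_A = 0.22 × 0.311102 = 0.0684424
  w_B·f_B = 0.23 × 0.195628 = 0.0449943
  w_C·f_C = 0.26 × 0.138519 = 0.0360149
  w_D·f_D = 0.29 × 0.119398 = 0.0346255
Marginal: 0.0684424 + 0.0449943 + 0.0360149 + 0.0346255 = 0.184077
P(Group A | the observation) ≈ 0.372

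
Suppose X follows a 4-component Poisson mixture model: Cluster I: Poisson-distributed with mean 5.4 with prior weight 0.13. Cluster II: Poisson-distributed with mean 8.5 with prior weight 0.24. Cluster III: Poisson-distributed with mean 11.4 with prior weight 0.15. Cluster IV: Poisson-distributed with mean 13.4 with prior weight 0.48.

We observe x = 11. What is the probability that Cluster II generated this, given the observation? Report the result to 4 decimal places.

0.2394

Posterior ∝ prior × likelihood, so P(k | x) ∝ π_k f_k(x); normalise over all components.
Component likelihoods at x = 11:
  L_I = 0.0128821
  L_II = 0.0853001
  L_III = 0.118533
  L_IV = 0.0949404
Unnormalised posteriors:
  π_I·L_I = 0.13 × 0.0128821 = 0.00167467
  π_II·L_II = 0.24 × 0.0853001 = 0.020472
  π_III·L_III = 0.15 × 0.118533 = 0.01778
  π_IV·L_IV = 0.48 × 0.0949404 = 0.0455714
Marginal: 0.00167467 + 0.020472 + 0.01778 + 0.0455714 = 0.0854981
P(Cluster II | 11) ≈ 0.2394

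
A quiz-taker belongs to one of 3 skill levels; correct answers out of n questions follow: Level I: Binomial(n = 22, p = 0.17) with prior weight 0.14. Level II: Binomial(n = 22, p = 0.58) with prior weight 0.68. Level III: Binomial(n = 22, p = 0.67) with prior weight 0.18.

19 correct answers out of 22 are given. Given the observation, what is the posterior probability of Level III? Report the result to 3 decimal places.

Apply Bayes' rule: the posterior for each component is proportional to its prior times its likelihood at x.
Binomial probabilities:
  L_I = 2.10516e-12
  L_II = 0.0036509
  L_III = 0.0274463
Multiply by the mixture weights:
  P(Z=I)·L_I = 0.14 × 2.10516e-12 = 2.94722e-13
  P(Z=II)·L_II = 0.68 × 0.0036509 = 0.00248262
  P(Z=III)·L_III = 0.18 × 0.0274463 = 0.00494033
Normaliser: 2.94722e-13 + 0.00248262 + 0.00494033 = 0.00742295
So the posterior for Level III is 0.00494033 / 0.00742295 ≈ 0.666.

0.666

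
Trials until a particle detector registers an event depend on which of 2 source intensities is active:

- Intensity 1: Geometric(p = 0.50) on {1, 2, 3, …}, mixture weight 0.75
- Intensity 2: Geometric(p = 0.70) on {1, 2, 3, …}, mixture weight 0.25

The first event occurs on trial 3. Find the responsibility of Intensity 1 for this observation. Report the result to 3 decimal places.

The responsibility of component k is w_k f_k(x) divided by Σ_j w_j f_j(x).
Evaluate each component's likelihood at the observed value:
  p_1 = 0.50·(1−0.50)^2 = 0.50·0.25 = 0.125
  p_2 = 0.70·(1−0.70)^2 = 0.70·0.09 = 0.063
Weight by the priors:
  w_1·p_1 = 0.75 × 0.125 = 0.09375
  w_2·p_2 = 0.25 × 0.063 = 0.01575
Normaliser: 0.09375 + 0.01575 = 0.1095
P(Intensity 1 | 3) = 0.09375 / 0.1095 ≈ 0.856

0.856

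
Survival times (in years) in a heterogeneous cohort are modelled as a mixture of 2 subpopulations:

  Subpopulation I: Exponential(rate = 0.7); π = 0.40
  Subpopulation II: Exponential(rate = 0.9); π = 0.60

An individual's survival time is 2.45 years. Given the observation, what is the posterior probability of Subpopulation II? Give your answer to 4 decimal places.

0.5416

Apply Bayes' rule: the posterior for each component is proportional to its prior times its likelihood at x.
Component likelihoods at x = 2.45 years:
  p_I = 0.125975
  p_II = 0.0992255
Multiply by the mixture weights:
  P(Z=I)·p_I = 0.40 × 0.125975 = 0.0503898
  P(Z=II)·p_II = 0.60 × 0.0992255 = 0.0595353
Sum: 0.0503898 + 0.0595353 = 0.109925
So the posterior for Subpopulation II is 0.0595353 / 0.109925 ≈ 0.5416.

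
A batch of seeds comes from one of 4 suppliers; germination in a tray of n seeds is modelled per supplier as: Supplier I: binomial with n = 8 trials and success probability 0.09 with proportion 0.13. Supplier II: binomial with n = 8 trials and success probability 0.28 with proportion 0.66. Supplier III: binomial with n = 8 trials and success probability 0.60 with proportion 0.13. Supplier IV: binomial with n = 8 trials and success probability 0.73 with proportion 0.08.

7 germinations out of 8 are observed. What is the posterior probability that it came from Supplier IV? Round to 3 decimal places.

0.611

Posterior ∝ prior × likelihood, so P(k | x) ∝ π_k f_k(x); normalise over all components.
Binomial probabilities:
  f_I = C(8,7)·0.09^7·0.91^1 = 8·4.78297e-08·0.91 = 3.482e-07
  f_II = C(8,7)·0.28^7·0.72^1 = 8·0.000134929·0.72 = 0.000777193
  f_III = C(8,7)·0.60^7·0.40^1 = 8·0.0279936·0.4 = 0.0895795
  f_IV = C(8,7)·0.73^7·0.27^1 = 8·0.110474·0.27 = 0.238624
Prior × likelihood for each component:
  π_I·f_I = 0.13 × 3.482e-07 = 4.5266e-08
  π_II·f_II = 0.66 × 0.000777193 = 0.000512947
  π_III·f_III = 0.13 × 0.0895795 = 0.0116453
  π_IV·f_IV = 0.08 × 0.238624 = 0.0190899
Evidence: 4.5266e-08 + 0.000512947 + 0.0116453 + 0.0190899 = 0.0312482
So the posterior for Supplier IV is 0.0190899 / 0.0312482 ≈ 0.611.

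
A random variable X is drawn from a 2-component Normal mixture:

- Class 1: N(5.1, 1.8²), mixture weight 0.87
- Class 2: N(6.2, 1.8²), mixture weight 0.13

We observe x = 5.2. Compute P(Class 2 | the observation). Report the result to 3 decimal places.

0.114

By Bayes' theorem, P(k | x) = P(Z=k) f_k(x) / Σ_j P(Z=j) f_j(x).
Evaluate each component's likelihood at the observed value:
  L_1 = (1/(1.8·√(2π)))·exp(−(5.2−5.1)²/(2·1.8²)) = 0.221635·exp(-0.00154) = 0.221293
  L_2 = (1/(1.8·√(2π)))·exp(−(5.2−6.2)²/(2·1.8²)) = 0.221635·exp(-0.15432) = 0.18994
Prior × likelihood for each component:
  P(Z=1)·L_1 = 0.87 × 0.221293 = 0.192525
  P(Z=2)·L_2 = 0.13 × 0.18994 = 0.0246922
Sum: 0.192525 + 0.0246922 = 0.217217
P(Class 2 | x) ≈ 0.114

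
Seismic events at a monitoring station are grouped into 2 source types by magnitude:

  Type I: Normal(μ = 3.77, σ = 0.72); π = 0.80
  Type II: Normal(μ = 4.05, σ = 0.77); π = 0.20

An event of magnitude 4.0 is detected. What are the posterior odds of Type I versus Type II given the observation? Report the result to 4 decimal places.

4.0736

Only the two components matter; the odds are (w_i f_i(x)) / (w_j f_j(x)).
Evaluate each component's likelihood at the observed value:
  p_I = (1/(0.72·√(2π)))·exp(−(4.0−3.77)²/(2·0.72²)) = 0.554087·exp(-0.05102) = 0.526525
  p_II = (1/(0.77·√(2π)))·exp(−(4.0−4.05)²/(2·0.77²)) = 0.518107·exp(-0.00211) = 0.517016
0.42122 / 0.103403 ≈ 4.0736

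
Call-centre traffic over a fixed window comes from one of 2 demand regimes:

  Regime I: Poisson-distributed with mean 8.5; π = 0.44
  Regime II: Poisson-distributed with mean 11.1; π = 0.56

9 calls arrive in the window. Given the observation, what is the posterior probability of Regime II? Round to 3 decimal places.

0.511

By Bayes' theorem, P(k | x) = π_k f_k(x) / Σ_j π_j f_j(x).
Poisson probabilities:
  L_I = e^(−8.5)·8.5^9/9! = 0.129869
  L_II = e^(−11.1)·11.1^9/9! = 0.106531
Weight by the priors:
  π_I·L_I = 0.44 × 0.129869 = 0.0571422
  π_II·L_II = 0.56 × 0.106531 = 0.0596572
Sum: 0.0571422 + 0.0596572 = 0.116799
P(Regime II | the observation) ≈ 0.511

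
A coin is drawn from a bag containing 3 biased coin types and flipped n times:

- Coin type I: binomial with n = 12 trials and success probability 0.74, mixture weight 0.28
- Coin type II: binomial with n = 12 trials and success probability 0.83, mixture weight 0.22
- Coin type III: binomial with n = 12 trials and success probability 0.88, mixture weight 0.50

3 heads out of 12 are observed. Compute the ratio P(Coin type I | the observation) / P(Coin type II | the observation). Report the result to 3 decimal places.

The posterior odds equal the prior odds times the likelihood ratio: (π_i/π_j)·(f_i(x)/f_j(x)).
Binomial probabilities:
  p_I = C(12,3)·0.74^3·0.26^9 = 220·0.405224·5.4295e-06 = 0.000484036
  p_II = C(12,3)·0.83^3·0.17^9 = 220·0.571787·1.18588e-07 = 1.49175e-05
  p_III = C(12,3)·0.88^3·0.12^9 = 220·0.681472·5.15978e-09 = 7.73574e-07
Posterior odds = (π_I·p_I) / (π_II·p_II) = (0.28·0.000484036) / (0.22·1.49175e-05) = 0.00013553 / 3.28186e-06 ≈ 41.297

41.297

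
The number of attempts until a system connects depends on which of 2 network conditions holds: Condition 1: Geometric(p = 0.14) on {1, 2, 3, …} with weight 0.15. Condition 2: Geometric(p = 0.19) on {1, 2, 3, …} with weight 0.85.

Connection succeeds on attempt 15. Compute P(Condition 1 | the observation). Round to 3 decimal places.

Apply Bayes' rule: the posterior for each component is proportional to its prior times its likelihood at x.
Geometric probabilities:
  L_1 = 0.0169475
  L_2 = 0.00994361
Multiply by the mixture weights:
  π_1·L_1 = 0.15 × 0.0169475 = 0.00254213
  π_2·L_2 = 0.85 × 0.00994361 = 0.00845206
Sum: 0.00254213 + 0.00845206 = 0.0109942
P(Condition 1 | 15) ≈ 0.231

0.231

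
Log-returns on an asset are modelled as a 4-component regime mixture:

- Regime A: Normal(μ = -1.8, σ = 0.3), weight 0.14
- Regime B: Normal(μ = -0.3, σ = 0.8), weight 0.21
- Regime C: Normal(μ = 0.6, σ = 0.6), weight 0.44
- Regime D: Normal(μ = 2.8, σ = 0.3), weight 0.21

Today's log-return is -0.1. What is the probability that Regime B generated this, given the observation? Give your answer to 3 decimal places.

0.407

By Bayes' theorem, P(k | x) = π_k f_k(x) / Σ_j π_j f_j(x).
Component likelihoods at x = -0.1:
  L_A = 1.41563e-07
  L_B = 0.483335
  L_C = 0.336664
  L_D = 6.8012e-21
Prior × likelihood for each component:
  π_A·L_A = 0.14 × 1.41563e-07 = 1.98188e-08
  π_B·L_B = 0.21 × 0.483335 = 0.1015
  π_C·L_C = 0.44 × 0.336664 = 0.148132
  π_D·L_D = 0.21 × 6.8012e-21 = 1.42825e-21
Evidence: 1.98188e-08 + 0.1015 + 0.148132 + 1.42825e-21 = 0.249633
P(Regime B | -0.1) ≈ 0.407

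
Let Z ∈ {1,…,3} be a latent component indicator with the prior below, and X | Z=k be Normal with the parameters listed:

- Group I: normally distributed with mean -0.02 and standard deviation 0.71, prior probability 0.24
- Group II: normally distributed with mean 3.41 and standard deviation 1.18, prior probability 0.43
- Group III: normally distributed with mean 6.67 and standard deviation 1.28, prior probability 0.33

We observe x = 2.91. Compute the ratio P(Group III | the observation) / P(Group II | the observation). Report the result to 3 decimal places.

0.010

The posterior odds equal the prior odds times the likelihood ratio: (P(Z=i)/P(Z=j))·(f_i(x)/f_j(x)).
Normal densities:
  L_I = 0.000112616
  L_II = 0.309058
  L_III = 0.00416828
Posterior odds = (P(Z=III)·L_III) / (P(Z=II)·L_II) = (0.33·0.00416828) / (0.43·0.309058) = 0.00137553 / 0.132895 ≈ 0.010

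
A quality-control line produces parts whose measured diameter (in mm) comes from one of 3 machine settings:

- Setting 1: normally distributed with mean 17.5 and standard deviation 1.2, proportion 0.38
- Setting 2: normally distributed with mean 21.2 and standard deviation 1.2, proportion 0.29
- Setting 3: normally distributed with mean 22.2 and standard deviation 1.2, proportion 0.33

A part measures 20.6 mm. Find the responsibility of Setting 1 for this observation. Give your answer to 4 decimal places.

P(component k | x) = P(Z=k)·f_k(x) / marginal(x), where marginal(x) = Σ_j P(Z=j)·f_j(x).
Component likelihoods at x = 20.6 mm:
  L_1 = 0.0118188
  L_2 = 0.293388
  L_3 = 0.136675
Weight by the priors:
  P(Z=1)·L_1 = 0.38 × 0.0118188 = 0.00449114
  P(Z=2)·L_2 = 0.29 × 0.293388 = 0.0850825
  P(Z=3)·L_3 = 0.33 × 0.136675 = 0.0451028
Sum: 0.00449114 + 0.0850825 + 0.0451028 = 0.134676
So the posterior for Setting 1 is 0.00449114 / 0.134676 ≈ 0.0333.

0.0333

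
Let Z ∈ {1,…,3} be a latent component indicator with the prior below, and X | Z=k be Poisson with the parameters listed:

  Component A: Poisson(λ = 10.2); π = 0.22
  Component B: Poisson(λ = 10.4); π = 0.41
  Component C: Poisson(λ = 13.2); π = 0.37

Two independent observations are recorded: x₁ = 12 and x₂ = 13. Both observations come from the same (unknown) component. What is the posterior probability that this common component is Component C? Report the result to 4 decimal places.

The responsibility of component k is w_k f_k(x) divided by Σ_j w_j f_j(x).
Since both observations come from the same component, the likelihood for component k is f_k(x₁)·f_k(x₂).
  p_A = [e^(−10.2)·10.2^12/12! = 0.098415] × [0.0772179] = 0.0075994
  p_B = [e^(−10.4)·10.4^12/12! = 0.101719] × [0.0813749] = 0.00827734
  p_C = [e^(−13.2)·13.2^12/12! = 0.108109] × [0.109773] = 0.0118674
Prior × likelihood for each component:
  w_A·p_A = 0.22 × 0.0075994 = 0.00167187
  w_B·p_B = 0.41 × 0.00827734 = 0.00339371
  w_C·p_C = 0.37 × 0.0118674 = 0.00439095
Sum: 0.00167187 + 0.00339371 + 0.00439095 = 0.00945653
So the posterior for Component C is 0.00439095 / 0.00945653 ≈ 0.4643.

0.4643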